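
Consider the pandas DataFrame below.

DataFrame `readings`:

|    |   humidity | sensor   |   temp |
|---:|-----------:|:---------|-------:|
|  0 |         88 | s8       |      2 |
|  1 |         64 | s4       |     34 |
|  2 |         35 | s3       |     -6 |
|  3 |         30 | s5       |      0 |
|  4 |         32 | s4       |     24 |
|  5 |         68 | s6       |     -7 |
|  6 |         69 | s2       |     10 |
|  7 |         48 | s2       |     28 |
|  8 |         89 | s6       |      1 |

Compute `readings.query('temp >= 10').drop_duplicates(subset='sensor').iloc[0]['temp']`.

34

filter rows where temp >= 10:
   humidity sensor  temp
1        64     s4    34
4        32     s4    24
6        69     s2    10
7        48     s2    28
drop duplicate sensor (keep=first):
   humidity sensor  temp
1        64     s4    34
6        69     s2    10
value at position 0, column 'temp' → 34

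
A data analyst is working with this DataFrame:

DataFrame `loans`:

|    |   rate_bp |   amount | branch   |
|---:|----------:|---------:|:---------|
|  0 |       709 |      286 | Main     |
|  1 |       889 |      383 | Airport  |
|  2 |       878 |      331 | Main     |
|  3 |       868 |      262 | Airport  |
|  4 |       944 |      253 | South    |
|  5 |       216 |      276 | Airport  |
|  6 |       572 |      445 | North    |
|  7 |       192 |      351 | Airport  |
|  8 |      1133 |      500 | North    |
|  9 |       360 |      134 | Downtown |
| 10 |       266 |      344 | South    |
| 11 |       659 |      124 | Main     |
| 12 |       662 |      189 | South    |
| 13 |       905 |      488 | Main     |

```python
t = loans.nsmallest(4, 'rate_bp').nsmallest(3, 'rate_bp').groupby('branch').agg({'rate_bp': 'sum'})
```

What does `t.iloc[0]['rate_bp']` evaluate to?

408

take 4 rows with smallest rate_bp:
    rate_bp  amount    branch
7       192     351   Airport
5       216     276   Airport
10      266     344     South
9       360     134  Downtown
take 3 rows with smallest rate_bp:
    rate_bp  amount   branch
7       192     351  Airport
5       216     276  Airport
10      266     344    South
group by branch, sum of rate_bp:
         rate_bp
branch          
Airport      408
South        266
So iloc[0]['rate_bp'] = 408.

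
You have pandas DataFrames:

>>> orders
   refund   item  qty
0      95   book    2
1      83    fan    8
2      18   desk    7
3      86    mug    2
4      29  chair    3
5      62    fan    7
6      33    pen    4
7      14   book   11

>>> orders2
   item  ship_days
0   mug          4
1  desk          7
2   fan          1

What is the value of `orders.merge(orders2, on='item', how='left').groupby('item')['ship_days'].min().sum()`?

12.0

merge on 'item' (how='left') → 8 rows:
   refund   item  qty  ship_days
0      95   book    2        NaN
1      83    fan    8        1.0
2      18   desk    7        7.0
3      86    mug    2        4.0
4      29  chair    3        NaN
5      62    fan    7        1.0
6      33    pen    4        NaN
7      14   book   11        NaN
group by item, min of ship_days:
item
book     NaN
chair    NaN
desk     7.0
fan      1.0
mug      4.0
pen      NaN
Name: ship_days, dtype: float64
sum of the resulting series → 12.0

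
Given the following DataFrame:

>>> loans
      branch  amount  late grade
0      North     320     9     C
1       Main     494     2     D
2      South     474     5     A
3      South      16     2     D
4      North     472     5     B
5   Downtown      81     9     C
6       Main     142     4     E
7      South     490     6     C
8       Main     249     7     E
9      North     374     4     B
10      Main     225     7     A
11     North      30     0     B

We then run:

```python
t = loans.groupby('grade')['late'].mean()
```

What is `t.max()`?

8.0

group by grade, mean of late:
grade
A    6.0
B    3.0
C    8.0
D    2.0
E    5.5
Name: late, dtype: float64
Then the max of the resulting series: 8.0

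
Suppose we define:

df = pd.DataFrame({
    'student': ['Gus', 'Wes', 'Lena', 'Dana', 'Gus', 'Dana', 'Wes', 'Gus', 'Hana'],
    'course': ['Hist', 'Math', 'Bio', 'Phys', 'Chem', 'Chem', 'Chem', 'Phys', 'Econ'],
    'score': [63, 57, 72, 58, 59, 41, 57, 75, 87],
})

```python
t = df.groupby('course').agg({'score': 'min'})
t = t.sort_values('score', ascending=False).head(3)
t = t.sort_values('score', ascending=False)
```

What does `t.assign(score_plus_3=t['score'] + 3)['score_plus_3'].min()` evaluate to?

group by course, min of score:
        score
course       
Bio        72
Chem       41
Econ       87
Hist       63
Math       57
Phys       58
sort by score descending:
        score
course       
Econ       87
Bio        72
Hist       63
Phys       58
Math       57
Chem       41
take first 3 rows:
        score
course       
Econ       87
Bio        72
Hist       63
sort by score descending:
        score
course       
Econ       87
Bio        72
Hist       63
add column score_plus_3 = t['score'] + 3:
        score  score_plus_3
course                     
Econ       87            90
Bio        72            75
Hist       63            66
The min of column 'score_plus_3' is 66.

66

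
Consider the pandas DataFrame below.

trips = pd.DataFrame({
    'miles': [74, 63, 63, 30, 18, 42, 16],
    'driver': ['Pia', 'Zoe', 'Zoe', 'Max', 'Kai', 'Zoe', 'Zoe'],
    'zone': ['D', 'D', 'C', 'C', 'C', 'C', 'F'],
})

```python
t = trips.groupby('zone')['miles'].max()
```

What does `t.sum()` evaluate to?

153

group by zone, max of miles:
zone
C    63
D    74
F    16
Name: miles, dtype: int64
Then the sum of the resulting series: 153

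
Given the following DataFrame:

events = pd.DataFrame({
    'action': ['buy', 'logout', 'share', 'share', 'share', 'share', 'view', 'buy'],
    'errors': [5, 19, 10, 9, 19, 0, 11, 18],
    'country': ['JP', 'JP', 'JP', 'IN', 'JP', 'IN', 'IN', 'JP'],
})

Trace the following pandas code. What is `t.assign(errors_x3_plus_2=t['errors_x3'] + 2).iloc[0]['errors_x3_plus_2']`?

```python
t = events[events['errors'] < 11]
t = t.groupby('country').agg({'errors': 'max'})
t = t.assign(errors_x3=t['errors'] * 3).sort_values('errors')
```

29

filter rows where errors < 11:
  action  errors country
0    buy       5      JP
2  share      10      JP
3  share       9      IN
5  share       0      IN
group by country, max of errors:
         errors
country        
IN            9
JP           10
add column errors_x3 = t['errors'] * 3:
         errors  errors_x3
country                   
IN            9         27
JP           10         30
sort by errors:
         errors  errors_x3
country                   
IN            9         27
JP           10         30
add column errors_x3_plus_2 = t['errors_x3'] + 2:
         errors  errors_x3  errors_x3_plus_2
country                                     
IN            9         27                29
JP           10         30                32
The value at position 0, column 'errors_x3_plus_2' is 29.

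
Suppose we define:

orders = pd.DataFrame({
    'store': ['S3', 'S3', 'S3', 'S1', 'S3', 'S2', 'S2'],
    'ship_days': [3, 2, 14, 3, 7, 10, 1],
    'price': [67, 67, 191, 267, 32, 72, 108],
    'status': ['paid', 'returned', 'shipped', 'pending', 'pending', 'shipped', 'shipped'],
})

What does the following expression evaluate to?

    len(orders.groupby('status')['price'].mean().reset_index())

4

group by status, mean of price:
status
paid         67.000000
pending     149.500000
returned     67.000000
shipped     123.666667
Name: price, dtype: float64
reset_index():
     status       price
0      paid   67.000000
1   pending  149.500000
2  returned   67.000000
3   shipped  123.666667
Hence 4.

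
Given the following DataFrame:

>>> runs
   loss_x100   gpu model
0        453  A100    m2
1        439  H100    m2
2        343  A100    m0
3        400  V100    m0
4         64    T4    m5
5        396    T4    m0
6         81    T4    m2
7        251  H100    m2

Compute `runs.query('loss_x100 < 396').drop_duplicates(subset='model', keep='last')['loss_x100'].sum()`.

filter rows where loss_x100 < 396:
   loss_x100   gpu model
2        343  A100    m0
4         64    T4    m5
6         81    T4    m2
7        251  H100    m2
drop duplicate model (keep=last):
   loss_x100   gpu model
2        343  A100    m0
4         64    T4    m5
7        251  H100    m2
Reading off the sum of column 'loss_x100', we get 658.

658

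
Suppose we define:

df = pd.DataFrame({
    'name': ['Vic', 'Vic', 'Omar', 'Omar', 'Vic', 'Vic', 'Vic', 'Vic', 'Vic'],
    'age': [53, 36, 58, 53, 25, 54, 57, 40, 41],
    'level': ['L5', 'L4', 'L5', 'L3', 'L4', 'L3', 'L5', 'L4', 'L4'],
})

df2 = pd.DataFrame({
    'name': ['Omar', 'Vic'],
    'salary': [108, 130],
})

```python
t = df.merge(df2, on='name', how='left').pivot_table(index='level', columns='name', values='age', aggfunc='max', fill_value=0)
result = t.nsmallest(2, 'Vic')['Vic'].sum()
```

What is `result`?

merge on 'name' (how='left') → 9 rows:
   name  age level  salary
0   Vic   53    L5     130
1   Vic   36    L4     130
2  Omar   58    L5     108
3  Omar   53    L3     108
4   Vic   25    L4     130
5   Vic   54    L3     130
6   Vic   57    L5     130
7   Vic   40    L4     130
8   Vic   41    L4     130
pivot: rows=level, cols=name, max(age):
name   Omar  Vic
level           
L3       53   54
L4        0   41
L5       58   57
take 2 rows with smallest Vic:
name   Omar  Vic
level           
L4        0   41
L3       53   54

95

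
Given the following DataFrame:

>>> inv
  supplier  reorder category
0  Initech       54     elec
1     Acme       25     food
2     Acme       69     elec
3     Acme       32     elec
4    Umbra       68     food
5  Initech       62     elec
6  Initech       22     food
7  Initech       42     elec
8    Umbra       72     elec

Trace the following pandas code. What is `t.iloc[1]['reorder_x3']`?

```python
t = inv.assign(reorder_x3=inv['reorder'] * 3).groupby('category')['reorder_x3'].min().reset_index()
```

add column reorder_x3 = inv['reorder'] * 3:
  supplier  reorder category  reorder_x3
0  Initech       54     elec         162
1     Acme       25     food          75
2     Acme       69     elec         207
3     Acme       32     elec          96
4    Umbra       68     food         204
5  Initech       62     elec         186
6  Initech       22     food          66
7  Initech       42     elec         126
8    Umbra       72     elec         216
group by category, min of reorder_x3:
category
elec    96
food    66
Name: reorder_x3, dtype: int64
reset_index():
  category  reorder_x3
0     elec          96
1     food          66
value at position 1, column 'reorder_x3' → 66

66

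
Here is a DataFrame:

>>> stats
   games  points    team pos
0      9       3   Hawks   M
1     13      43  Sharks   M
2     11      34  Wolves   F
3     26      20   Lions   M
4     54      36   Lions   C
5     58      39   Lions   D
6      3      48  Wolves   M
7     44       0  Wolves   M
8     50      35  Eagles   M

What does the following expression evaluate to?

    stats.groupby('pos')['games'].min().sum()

group by pos, min of games:
pos
C    54
D    58
F    11
M     3
Name: games, dtype: int64

126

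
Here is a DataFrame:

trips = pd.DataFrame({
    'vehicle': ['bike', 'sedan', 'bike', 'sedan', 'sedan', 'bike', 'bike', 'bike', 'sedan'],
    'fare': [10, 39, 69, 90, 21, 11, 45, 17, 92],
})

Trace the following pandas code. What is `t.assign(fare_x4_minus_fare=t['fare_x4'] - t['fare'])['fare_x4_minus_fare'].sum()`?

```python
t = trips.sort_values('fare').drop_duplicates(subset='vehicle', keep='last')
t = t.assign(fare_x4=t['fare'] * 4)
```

sort by fare:
  vehicle  fare
0    bike    10
5    bike    11
7    bike    17
4   sedan    21
1   sedan    39
6    bike    45
2    bike    69
3   sedan    90
8   sedan    92
drop duplicate vehicle (keep=last):
  vehicle  fare
2    bike    69
8   sedan    92
add column fare_x4 = t['fare'] * 4:
  vehicle  fare  fare_x4
2    bike    69      276
8   sedan    92      368
add column fare_x4_minus_fare = t['fare_x4'] - t['fare']:
  vehicle  fare  fare_x4  fare_x4_minus_fare
2    bike    69      276                 207
8   sedan    92      368                 276
Reading off the sum of column 'fare_x4_minus_fare', we get 483.

483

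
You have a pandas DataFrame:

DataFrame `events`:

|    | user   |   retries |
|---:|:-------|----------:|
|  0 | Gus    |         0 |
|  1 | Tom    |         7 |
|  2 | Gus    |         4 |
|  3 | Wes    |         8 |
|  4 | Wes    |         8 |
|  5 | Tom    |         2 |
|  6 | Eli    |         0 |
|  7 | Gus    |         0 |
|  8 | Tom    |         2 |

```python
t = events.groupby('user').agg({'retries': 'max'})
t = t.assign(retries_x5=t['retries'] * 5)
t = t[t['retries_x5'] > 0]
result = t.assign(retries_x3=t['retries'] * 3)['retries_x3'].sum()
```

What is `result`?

group by user, max of retries:
      retries
user         
Eli         0
Gus         4
Tom         7
Wes         8
add column retries_x5 = t['retries'] * 5:
      retries  retries_x5
user                     
Eli         0           0
Gus         4          20
Tom         7          35
Wes         8          40
filter rows where retries_x5 > 0:
      retries  retries_x5
user                     
Gus         4          20
Tom         7          35
Wes         8          40
add column retries_x3 = t['retries'] * 3:
      retries  retries_x5  retries_x3
user                                 
Gus         4          20          12
Tom         7          35          21
Wes         8          40          24
Hence 57.

57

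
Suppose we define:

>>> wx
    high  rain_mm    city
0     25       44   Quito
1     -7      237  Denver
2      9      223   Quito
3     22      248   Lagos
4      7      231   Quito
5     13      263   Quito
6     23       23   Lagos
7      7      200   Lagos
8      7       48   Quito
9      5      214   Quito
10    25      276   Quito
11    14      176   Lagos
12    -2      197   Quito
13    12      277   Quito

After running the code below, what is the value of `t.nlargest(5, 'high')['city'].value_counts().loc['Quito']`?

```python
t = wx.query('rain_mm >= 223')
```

filter rows where rain_mm >= 223:
    high  rain_mm    city
1     -7      237  Denver
2      9      223   Quito
3     22      248   Lagos
4      7      231   Quito
5     13      263   Quito
10    25      276   Quito
13    12      277   Quito
take 5 rows with largest high:
    high  rain_mm   city
10    25      276  Quito
3     22      248  Lagos
5     13      263  Quito
13    12      277  Quito
2      9      223  Quito
value_counts of city:
city
Quito    4
Lagos    1
Name: count, dtype: int64

4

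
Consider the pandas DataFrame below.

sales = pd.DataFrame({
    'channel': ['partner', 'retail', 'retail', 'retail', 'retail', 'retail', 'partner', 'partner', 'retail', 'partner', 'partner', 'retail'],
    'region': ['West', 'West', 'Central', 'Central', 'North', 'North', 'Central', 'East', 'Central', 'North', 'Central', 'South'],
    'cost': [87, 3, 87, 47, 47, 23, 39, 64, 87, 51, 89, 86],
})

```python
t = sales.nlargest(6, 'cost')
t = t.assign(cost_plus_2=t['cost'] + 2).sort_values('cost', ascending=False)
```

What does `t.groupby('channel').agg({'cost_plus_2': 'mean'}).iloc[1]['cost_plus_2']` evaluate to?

88.6666666667

take 6 rows with largest cost:
    channel   region  cost
10  partner  Central    89
0   partner     West    87
2    retail  Central    87
8    retail  Central    87
11   retail    South    86
7   partner     East    64
add column cost_plus_2 = t['cost'] + 2:
    channel   region  cost  cost_plus_2
10  partner  Central    89           91
0   partner     West    87           89
2    retail  Central    87           89
8    retail  Central    87           89
11   retail    South    86           88
7   partner     East    64           66
sort by cost descending:
    channel   region  cost  cost_plus_2
10  partner  Central    89           91
0   partner     West    87           89
2    retail  Central    87           89
8    retail  Central    87           89
11   retail    South    86           88
7   partner     East    64           66
group by channel, mean of cost_plus_2:
         cost_plus_2
channel             
partner    82.000000
retail     88.666667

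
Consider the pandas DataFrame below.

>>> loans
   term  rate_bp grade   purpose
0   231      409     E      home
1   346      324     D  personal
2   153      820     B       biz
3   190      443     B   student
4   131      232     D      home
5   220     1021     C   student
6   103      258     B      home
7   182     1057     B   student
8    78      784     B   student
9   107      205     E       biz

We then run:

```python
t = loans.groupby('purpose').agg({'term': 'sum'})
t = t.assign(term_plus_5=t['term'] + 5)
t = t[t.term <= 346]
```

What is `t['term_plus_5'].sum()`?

616

group by purpose, sum of term:
          term
purpose       
biz        260
home       465
personal   346
student    670
add column term_plus_5 = t['term'] + 5:
          term  term_plus_5
purpose                    
biz        260          265
home       465          470
personal   346          351
student    670          675
filter rows where term <= 346:
          term  term_plus_5
purpose                    
biz        260          265
personal   346          351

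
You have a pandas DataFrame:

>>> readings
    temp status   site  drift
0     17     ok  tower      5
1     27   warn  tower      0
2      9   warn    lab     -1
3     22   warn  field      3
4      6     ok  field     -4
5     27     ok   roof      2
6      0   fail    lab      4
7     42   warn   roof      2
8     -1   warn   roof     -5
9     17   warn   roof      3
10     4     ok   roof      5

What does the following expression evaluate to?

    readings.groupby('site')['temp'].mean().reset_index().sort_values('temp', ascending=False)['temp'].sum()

58.3

group by site, mean of temp:
site
field    14.0
lab       4.5
roof     17.8
tower    22.0
Name: temp, dtype: float64
reset_index():
    site  temp
0  field  14.0
1    lab   4.5
2   roof  17.8
3  tower  22.0
sort by temp descending:
    site  temp
3  tower  22.0
2   roof  17.8
0  field  14.0
1    lab   4.5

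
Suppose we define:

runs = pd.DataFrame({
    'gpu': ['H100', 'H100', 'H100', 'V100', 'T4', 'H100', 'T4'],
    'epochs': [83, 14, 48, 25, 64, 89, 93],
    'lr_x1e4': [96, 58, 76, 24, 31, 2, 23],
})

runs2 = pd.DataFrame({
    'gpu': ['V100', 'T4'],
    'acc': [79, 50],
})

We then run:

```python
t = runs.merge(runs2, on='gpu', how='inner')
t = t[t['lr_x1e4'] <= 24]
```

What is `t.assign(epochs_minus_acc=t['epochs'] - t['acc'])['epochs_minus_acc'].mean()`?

-5.5

merge on 'gpu' (how='inner') → 3 rows:
    gpu  epochs  lr_x1e4  acc
0  V100      25       24   79
1    T4      64       31   50
2    T4      93       23   50
filter rows where lr_x1e4 <= 24:
    gpu  epochs  lr_x1e4  acc
0  V100      25       24   79
2    T4      93       23   50
add column epochs_minus_acc = t['epochs'] - t['acc']:
    gpu  epochs  lr_x1e4  acc  epochs_minus_acc
0  V100      25       24   79               -54
2    T4      93       23   50                43
So mean() = -5.5.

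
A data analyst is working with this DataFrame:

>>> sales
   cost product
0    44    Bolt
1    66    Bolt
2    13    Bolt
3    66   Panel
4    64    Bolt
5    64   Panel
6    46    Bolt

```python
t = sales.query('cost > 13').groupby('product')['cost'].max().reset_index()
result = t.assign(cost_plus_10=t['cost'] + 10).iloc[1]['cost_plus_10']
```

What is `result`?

76

filter rows where cost > 13:
   cost product
0    44    Bolt
1    66    Bolt
3    66   Panel
4    64    Bolt
5    64   Panel
6    46    Bolt
group by product, max of cost:
product
Bolt     66
Panel    66
Name: cost, dtype: int64
reset_index():
  product  cost
0    Bolt    66
1   Panel    66
add column cost_plus_10 = t['cost'] + 10:
  product  cost  cost_plus_10
0    Bolt    66            76
1   Panel    66            76
Finally, value at position 1, column 'cost_plus_10' = 76.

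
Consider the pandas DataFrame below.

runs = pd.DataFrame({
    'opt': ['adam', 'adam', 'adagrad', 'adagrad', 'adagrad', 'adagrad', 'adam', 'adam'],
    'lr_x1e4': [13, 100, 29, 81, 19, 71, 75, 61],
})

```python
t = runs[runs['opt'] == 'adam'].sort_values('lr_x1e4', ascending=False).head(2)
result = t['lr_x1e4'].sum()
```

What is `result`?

175

filter rows where opt == 'adam':
    opt  lr_x1e4
0  adam       13
1  adam      100
6  adam       75
7  adam       61
sort by lr_x1e4 descending:
    opt  lr_x1e4
1  adam      100
6  adam       75
7  adam       61
0  adam       13
take first 2 rows:
    opt  lr_x1e4
1  adam      100
6  adam       75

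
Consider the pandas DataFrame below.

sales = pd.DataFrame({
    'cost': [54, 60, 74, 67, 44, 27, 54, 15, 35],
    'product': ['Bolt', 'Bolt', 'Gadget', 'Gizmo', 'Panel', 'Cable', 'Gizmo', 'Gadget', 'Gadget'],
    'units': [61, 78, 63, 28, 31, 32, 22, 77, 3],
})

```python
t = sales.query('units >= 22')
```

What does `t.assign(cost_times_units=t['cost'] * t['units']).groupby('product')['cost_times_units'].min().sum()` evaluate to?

7865

filter rows where units >= 22:
   cost product  units
0    54    Bolt     61
1    60    Bolt     78
2    74  Gadget     63
3    67   Gizmo     28
4    44   Panel     31
5    27   Cable     32
6    54   Gizmo     22
7    15  Gadget     77
add column cost_times_units = t['cost'] * t['units']:
   cost product  units  cost_times_units
0    54    Bolt     61              3294
1    60    Bolt     78              4680
2    74  Gadget     63              4662
3    67   Gizmo     28              1876
4    44   Panel     31              1364
5    27   Cable     32               864
6    54   Gizmo     22              1188
7    15  Gadget     77              1155
group by product, min of cost_times_units:
product
Bolt      3294
Cable      864
Gadget    1155
Gizmo     1188
Panel     1364
Name: cost_times_units, dtype: int64
So sum() = 7865.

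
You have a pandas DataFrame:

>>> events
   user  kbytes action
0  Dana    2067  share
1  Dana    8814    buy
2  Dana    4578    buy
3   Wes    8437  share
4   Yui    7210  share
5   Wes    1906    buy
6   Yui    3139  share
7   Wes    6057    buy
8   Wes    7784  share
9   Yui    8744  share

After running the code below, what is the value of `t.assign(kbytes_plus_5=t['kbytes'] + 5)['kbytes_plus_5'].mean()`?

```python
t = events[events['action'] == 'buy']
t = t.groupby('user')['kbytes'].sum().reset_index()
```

filter rows where action == 'buy':
   user  kbytes action
1  Dana    8814    buy
2  Dana    4578    buy
5   Wes    1906    buy
7   Wes    6057    buy
group by user, sum of kbytes:
user
Dana    13392
Wes      7963
Name: kbytes, dtype: int64
reset_index():
   user  kbytes
0  Dana   13392
1   Wes    7963
add column kbytes_plus_5 = t['kbytes'] + 5:
   user  kbytes  kbytes_plus_5
0  Dana   13392          13397
1   Wes    7963           7968

10682.5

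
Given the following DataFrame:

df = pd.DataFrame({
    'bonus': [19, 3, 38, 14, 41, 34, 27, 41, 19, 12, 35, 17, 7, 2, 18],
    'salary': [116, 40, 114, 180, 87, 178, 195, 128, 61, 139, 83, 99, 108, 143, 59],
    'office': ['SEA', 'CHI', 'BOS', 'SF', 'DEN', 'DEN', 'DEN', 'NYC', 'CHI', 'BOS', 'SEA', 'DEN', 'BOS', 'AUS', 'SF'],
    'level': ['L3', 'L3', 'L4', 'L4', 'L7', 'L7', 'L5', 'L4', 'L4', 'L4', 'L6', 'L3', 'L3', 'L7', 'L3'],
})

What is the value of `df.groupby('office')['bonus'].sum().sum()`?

group by office, sum of bonus:
office
AUS      2
BOS     57
CHI     22
DEN    119
NYC     41
SEA     54
SF      32
Name: bonus, dtype: int64
So sum() = 327.

327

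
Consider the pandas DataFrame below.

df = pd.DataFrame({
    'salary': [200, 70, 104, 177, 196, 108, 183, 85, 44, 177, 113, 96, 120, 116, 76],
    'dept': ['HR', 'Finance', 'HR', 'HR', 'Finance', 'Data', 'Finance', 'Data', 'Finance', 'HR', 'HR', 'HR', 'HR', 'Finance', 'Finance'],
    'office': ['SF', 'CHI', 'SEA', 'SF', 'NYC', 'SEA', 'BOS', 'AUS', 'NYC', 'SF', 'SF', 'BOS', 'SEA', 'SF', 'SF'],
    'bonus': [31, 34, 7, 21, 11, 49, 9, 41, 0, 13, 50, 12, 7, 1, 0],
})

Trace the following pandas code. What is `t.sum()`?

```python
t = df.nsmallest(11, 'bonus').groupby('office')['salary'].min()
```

320

take 11 rows with smallest bonus:
    salary     dept office  bonus
8       44  Finance    NYC      0
14      76  Finance     SF      0
13     116  Finance     SF      1
2      104       HR    SEA      7
12     120       HR    SEA      7
6      183  Finance    BOS      9
4      196  Finance    NYC     11
11      96       HR    BOS     12
9      177       HR     SF     13
3      177       HR     SF     21
0      200       HR     SF     31
group by office, min of salary:
office
BOS     96
NYC     44
SEA    104
SF      76
Name: salary, dtype: int64
Hence 320.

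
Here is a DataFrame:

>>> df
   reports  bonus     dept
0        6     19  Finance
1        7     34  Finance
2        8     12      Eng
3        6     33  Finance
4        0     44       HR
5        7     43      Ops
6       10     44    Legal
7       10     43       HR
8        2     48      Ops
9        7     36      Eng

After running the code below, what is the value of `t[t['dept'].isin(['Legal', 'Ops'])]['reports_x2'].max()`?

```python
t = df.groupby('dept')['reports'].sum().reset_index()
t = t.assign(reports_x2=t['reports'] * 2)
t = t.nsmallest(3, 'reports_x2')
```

20

group by dept, sum of reports:
dept
Eng        15
Finance    19
HR         10
Legal      10
Ops         9
Name: reports, dtype: int64
reset_index():
      dept  reports
0      Eng       15
1  Finance       19
2       HR       10
3    Legal       10
4      Ops        9
add column reports_x2 = t['reports'] * 2:
      dept  reports  reports_x2
0      Eng       15          30
1  Finance       19          38
2       HR       10          20
3    Legal       10          20
4      Ops        9          18
take 3 rows with smallest reports_x2:
    dept  reports  reports_x2
4    Ops        9          18
2     HR       10          20
3  Legal       10          20
filter rows where dept in ['Legal', 'Ops']:
    dept  reports  reports_x2
4    Ops        9          18
3  Legal       10          20
So max() = 20.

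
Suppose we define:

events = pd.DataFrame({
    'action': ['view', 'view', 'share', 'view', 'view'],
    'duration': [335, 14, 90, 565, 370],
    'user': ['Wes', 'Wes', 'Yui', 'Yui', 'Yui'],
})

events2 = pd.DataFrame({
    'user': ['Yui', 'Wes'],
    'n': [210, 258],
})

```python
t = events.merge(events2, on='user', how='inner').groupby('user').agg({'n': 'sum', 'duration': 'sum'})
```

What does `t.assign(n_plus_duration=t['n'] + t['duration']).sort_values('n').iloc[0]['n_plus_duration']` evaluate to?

865

merge on 'user' (how='inner') → 5 rows:
  action  duration user    n
0   view       335  Wes  258
1   view        14  Wes  258
2  share        90  Yui  210
3   view       565  Yui  210
4   view       370  Yui  210
group by user: sum(n), sum(duration):
        n  duration
user               
Wes   516       349
Yui   630      1025
add column n_plus_duration = t['n'] + t['duration']:
        n  duration  n_plus_duration
user                                
Wes   516       349              865
Yui   630      1025             1655
sort by n:
        n  duration  n_plus_duration
user                                
Wes   516       349              865
Yui   630      1025             1655
Reading off the value at position 0, column 'n_plus_duration', we get 865.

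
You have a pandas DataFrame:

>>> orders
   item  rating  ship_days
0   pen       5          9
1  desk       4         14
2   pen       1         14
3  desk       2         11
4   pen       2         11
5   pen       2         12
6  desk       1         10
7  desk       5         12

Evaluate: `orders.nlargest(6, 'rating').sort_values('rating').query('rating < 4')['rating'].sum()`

6

take 6 rows with largest rating:
   item  rating  ship_days
0   pen       5          9
7  desk       5         12
1  desk       4         14
3  desk       2         11
4   pen       2         11
5   pen       2         12
sort by rating:
   item  rating  ship_days
3  desk       2         11
4   pen       2         11
5   pen       2         12
1  desk       4         14
0   pen       5          9
7  desk       5         12
filter rows where rating < 4:
   item  rating  ship_days
3  desk       2         11
4   pen       2         11
5   pen       2         12
Finally, sum of column 'rating' = 6.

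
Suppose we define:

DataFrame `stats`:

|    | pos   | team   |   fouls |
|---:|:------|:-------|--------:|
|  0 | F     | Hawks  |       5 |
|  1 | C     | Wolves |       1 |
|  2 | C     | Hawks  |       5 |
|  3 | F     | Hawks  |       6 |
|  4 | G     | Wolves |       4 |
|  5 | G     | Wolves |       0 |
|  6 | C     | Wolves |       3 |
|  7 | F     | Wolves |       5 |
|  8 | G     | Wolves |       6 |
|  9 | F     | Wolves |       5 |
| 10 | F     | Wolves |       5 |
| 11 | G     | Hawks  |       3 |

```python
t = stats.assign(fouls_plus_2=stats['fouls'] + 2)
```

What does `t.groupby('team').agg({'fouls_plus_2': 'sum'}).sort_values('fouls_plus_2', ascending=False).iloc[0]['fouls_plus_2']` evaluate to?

add column fouls_plus_2 = stats['fouls'] + 2:
   pos    team  fouls  fouls_plus_2
0    F   Hawks      5             7
1    C  Wolves      1             3
2    C   Hawks      5             7
3    F   Hawks      6             8
4    G  Wolves      4             6
5    G  Wolves      0             2
6    C  Wolves      3             5
7    F  Wolves      5             7
8    G  Wolves      6             8
9    F  Wolves      5             7
10   F  Wolves      5             7
11   G   Hawks      3             5
group by team, sum of fouls_plus_2:
        fouls_plus_2
team                
Hawks             27
Wolves            45
sort by fouls_plus_2 descending:
        fouls_plus_2
team                
Wolves            45
Hawks             27

45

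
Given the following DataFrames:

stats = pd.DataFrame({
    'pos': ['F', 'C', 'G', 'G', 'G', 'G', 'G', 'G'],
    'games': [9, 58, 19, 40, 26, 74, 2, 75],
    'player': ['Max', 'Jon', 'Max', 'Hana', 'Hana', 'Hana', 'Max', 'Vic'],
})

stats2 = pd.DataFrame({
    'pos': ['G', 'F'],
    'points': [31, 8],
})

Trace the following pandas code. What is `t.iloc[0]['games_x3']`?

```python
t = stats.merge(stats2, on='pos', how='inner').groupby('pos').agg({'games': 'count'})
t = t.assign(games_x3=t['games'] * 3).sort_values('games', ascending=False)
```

18

merge on 'pos' (how='inner') → 7 rows:
  pos  games player  points
0   F      9    Max       8
1   G     19    Max      31
2   G     40   Hana      31
3   G     26   Hana      31
4   G     74   Hana      31
5   G      2    Max      31
6   G     75    Vic      31
group by pos, count of games:
     games
pos       
F        1
G        6
add column games_x3 = t['games'] * 3:
     games  games_x3
pos                 
F        1         3
G        6        18
sort by games descending:
     games  games_x3
pos                 
G        6        18
F        1         3
Taking the value at position 0, column 'games_x3' gives 18.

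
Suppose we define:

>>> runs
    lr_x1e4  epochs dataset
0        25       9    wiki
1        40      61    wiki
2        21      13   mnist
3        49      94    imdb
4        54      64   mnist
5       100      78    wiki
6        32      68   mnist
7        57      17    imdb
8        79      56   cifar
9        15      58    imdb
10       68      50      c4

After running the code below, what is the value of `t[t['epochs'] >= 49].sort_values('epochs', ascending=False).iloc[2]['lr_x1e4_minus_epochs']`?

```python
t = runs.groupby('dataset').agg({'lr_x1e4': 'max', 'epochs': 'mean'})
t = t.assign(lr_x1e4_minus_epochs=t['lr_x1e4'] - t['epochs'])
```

18.0

group by dataset: max(lr_x1e4), mean(epochs):
         lr_x1e4     epochs
dataset                    
c4            68  50.000000
cifar         79  56.000000
imdb          57  56.333333
mnist         54  48.333333
wiki         100  49.333333
add column lr_x1e4_minus_epochs = t['lr_x1e4'] - t['epochs']:
         lr_x1e4     epochs  lr_x1e4_minus_epochs
dataset                                          
c4            68  50.000000             18.000000
cifar         79  56.000000             23.000000
imdb          57  56.333333              0.666667
mnist         54  48.333333              5.666667
wiki         100  49.333333             50.666667
filter rows where epochs >= 49:
         lr_x1e4     epochs  lr_x1e4_minus_epochs
dataset                                          
c4            68  50.000000             18.000000
cifar         79  56.000000             23.000000
imdb          57  56.333333              0.666667
wiki         100  49.333333             50.666667
sort by epochs descending:
         lr_x1e4     epochs  lr_x1e4_minus_epochs
dataset                                          
imdb          57  56.333333              0.666667
cifar         79  56.000000             23.000000
c4            68  50.000000             18.000000
wiki         100  49.333333             50.666667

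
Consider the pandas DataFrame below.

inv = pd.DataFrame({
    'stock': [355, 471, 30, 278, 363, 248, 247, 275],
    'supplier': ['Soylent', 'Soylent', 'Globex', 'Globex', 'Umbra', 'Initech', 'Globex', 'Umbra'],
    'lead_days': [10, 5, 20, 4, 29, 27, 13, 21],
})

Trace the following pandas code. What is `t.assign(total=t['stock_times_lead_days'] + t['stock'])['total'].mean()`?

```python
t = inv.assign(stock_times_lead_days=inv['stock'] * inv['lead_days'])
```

4511.625

add column stock_times_lead_days = inv['stock'] * inv['lead_days']:
   stock supplier  lead_days  stock_times_lead_days
0    355  Soylent         10                   3550
1    471  Soylent          5                   2355
2     30   Globex         20                    600
3    278   Globex          4                   1112
4    363    Umbra         29                  10527
5    248  Initech         27                   6696
6    247   Globex         13                   3211
7    275    Umbra         21                   5775
add column total = t['stock_times_lead_days'] + t['stock']:
   stock supplier  lead_days  stock_times_lead_days  total
0    355  Soylent         10                   3550   3905
1    471  Soylent          5                   2355   2826
2     30   Globex         20                    600    630
3    278   Globex          4                   1112   1390
4    363    Umbra         29                  10527  10890
5    248  Initech         27                   6696   6944
6    247   Globex         13                   3211   3458
7    275    Umbra         21                   5775   6050
Hence 4511.625.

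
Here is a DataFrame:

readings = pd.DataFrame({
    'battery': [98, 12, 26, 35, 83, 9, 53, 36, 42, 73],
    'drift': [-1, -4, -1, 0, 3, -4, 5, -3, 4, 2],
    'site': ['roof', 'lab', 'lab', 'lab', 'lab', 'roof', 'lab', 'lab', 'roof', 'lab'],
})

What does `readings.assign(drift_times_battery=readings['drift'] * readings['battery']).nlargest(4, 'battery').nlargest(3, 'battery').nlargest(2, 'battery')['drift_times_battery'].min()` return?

-98

add column drift_times_battery = readings['drift'] * readings['battery']:
   battery  drift  site  drift_times_battery
0       98     -1  roof                  -98
1       12     -4   lab                  -48
2       26     -1   lab                  -26
3       35      0   lab                    0
4       83      3   lab                  249
5        9     -4  roof                  -36
6       53      5   lab                  265
7       36     -3   lab                 -108
8       42      4  roof                  168
9       73      2   lab                  146
take 4 rows with largest battery:
   battery  drift  site  drift_times_battery
0       98     -1  roof                  -98
4       83      3   lab                  249
9       73      2   lab                  146
6       53      5   lab                  265
take 3 rows with largest battery:
   battery  drift  site  drift_times_battery
0       98     -1  roof                  -98
4       83      3   lab                  249
9       73      2   lab                  146
take 2 rows with largest battery:
   battery  drift  site  drift_times_battery
0       98     -1  roof                  -98
4       83      3   lab                  249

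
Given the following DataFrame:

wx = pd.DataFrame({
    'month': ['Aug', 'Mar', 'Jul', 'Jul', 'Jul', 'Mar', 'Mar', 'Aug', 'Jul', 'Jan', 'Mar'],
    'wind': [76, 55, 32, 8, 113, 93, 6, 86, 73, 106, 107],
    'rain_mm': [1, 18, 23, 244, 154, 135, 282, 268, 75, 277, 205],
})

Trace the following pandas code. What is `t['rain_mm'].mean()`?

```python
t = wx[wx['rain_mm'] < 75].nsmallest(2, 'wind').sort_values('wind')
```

filter rows where rain_mm < 75:
  month  wind  rain_mm
0   Aug    76        1
1   Mar    55       18
2   Jul    32       23
take 2 rows with smallest wind:
  month  wind  rain_mm
2   Jul    32       23
1   Mar    55       18
sort by wind:
  month  wind  rain_mm
2   Jul    32       23
1   Mar    55       18
Finally, mean of column 'rain_mm' = 20.5.

20.5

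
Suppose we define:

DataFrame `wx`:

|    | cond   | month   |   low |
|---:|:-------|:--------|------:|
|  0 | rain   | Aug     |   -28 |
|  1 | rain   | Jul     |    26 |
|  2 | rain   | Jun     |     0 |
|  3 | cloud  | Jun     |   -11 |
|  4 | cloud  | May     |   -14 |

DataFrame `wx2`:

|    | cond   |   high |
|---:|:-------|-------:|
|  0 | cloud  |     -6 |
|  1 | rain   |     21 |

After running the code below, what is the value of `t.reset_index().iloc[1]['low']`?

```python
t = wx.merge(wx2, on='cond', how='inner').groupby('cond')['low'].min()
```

merge on 'cond' (how='inner') → 5 rows:
    cond month  low  high
0   rain   Aug  -28    21
1   rain   Jul   26    21
2   rain   Jun    0    21
3  cloud   Jun  -11    -6
4  cloud   May  -14    -6
group by cond, min of low:
cond
cloud   -14
rain    -28
Name: low, dtype: int64
reset_index():
    cond  low
0  cloud  -14
1   rain  -28

-28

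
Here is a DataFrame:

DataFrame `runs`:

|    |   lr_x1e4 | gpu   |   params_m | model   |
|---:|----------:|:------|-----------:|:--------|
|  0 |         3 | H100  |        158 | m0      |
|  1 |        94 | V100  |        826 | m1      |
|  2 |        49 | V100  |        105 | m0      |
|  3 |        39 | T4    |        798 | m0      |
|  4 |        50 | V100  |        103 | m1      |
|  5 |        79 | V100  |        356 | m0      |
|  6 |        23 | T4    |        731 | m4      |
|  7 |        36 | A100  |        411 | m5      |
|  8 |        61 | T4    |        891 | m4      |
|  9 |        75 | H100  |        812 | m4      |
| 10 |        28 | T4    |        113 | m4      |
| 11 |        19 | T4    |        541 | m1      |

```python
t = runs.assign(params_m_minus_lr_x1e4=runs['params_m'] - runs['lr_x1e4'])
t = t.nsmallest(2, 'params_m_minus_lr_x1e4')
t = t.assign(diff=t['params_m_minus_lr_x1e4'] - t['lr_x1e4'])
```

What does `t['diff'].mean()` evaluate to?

add column params_m_minus_lr_x1e4 = runs['params_m'] - runs['lr_x1e4']:
    lr_x1e4   gpu  params_m model  params_m_minus_lr_x1e4
0         3  H100       158    m0                     155
1        94  V100       826    m1                     732
2        49  V100       105    m0                      56
3        39    T4       798    m0                     759
4        50  V100       103    m1                      53
5        79  V100       356    m0                     277
6        23    T4       731    m4                     708
7        36  A100       411    m5                     375
8        61    T4       891    m4                     830
9        75  H100       812    m4                     737
10       28    T4       113    m4                      85
11       19    T4       541    m1                     522
take 2 rows with smallest params_m_minus_lr_x1e4:
   lr_x1e4   gpu  params_m model  params_m_minus_lr_x1e4
4       50  V100       103    m1                      53
2       49  V100       105    m0                      56
add column diff = t['params_m_minus_lr_x1e4'] - t['lr_x1e4']:
   lr_x1e4   gpu  params_m model  params_m_minus_lr_x1e4  diff
4       50  V100       103    m1                      53     3
2       49  V100       105    m0                      56     7

5.0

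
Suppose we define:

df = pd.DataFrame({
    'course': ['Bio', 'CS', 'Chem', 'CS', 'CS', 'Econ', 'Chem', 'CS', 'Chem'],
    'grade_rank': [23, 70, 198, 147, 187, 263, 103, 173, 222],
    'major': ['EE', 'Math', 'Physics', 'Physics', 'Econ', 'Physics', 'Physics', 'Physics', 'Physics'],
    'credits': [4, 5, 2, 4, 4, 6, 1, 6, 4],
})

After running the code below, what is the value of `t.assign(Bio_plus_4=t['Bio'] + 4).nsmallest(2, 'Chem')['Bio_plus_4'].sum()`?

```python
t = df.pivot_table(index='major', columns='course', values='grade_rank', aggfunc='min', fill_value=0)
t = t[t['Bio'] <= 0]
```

8

pivot: rows=major, cols=course, min(grade_rank):
course   Bio   CS  Chem  Econ
major                        
EE        23    0     0     0
Econ       0  187     0     0
Math       0   70     0     0
Physics    0  147   103   263
filter rows where Bio <= 0:
course   Bio   CS  Chem  Econ
major                        
Econ       0  187     0     0
Math       0   70     0     0
Physics    0  147   103   263
add column Bio_plus_4 = t['Bio'] + 4:
course   Bio   CS  Chem  Econ  Bio_plus_4
major                                    
Econ       0  187     0     0           4
Math       0   70     0     0           4
Physics    0  147   103   263           4
take 2 rows with smallest Chem:
course  Bio   CS  Chem  Econ  Bio_plus_4
major                                   
Econ      0  187     0     0           4
Math      0   70     0     0           4
Reading off the sum of column 'Bio_plus_4', we get 8.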